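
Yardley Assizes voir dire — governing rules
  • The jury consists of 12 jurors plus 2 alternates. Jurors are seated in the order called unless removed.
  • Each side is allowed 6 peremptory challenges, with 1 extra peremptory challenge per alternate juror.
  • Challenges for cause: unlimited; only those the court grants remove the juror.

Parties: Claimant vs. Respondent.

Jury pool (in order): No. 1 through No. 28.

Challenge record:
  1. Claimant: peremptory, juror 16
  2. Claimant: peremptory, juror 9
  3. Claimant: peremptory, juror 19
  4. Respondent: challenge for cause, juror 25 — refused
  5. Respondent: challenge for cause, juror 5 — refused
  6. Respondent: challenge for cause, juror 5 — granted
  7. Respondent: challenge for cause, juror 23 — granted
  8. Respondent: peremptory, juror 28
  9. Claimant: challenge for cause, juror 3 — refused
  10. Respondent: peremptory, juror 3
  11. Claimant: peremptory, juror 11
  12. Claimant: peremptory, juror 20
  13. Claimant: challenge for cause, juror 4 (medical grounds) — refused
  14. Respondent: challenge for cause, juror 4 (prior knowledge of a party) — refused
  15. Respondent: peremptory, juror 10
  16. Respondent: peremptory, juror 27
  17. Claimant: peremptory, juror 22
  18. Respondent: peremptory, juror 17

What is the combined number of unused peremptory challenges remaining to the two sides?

Claimant allotment: 6 base + 1 × 2 alternates = 8. Respondent allotment: 6 base + 1 × 2 alternates = 8.
Claimant peremptories used: #16, #9, #19, #11, #20, #22 — 6 (for-cause on #3, #4 don't count).
Respondent peremptories used: #28, #3, #10, #27, #17 — 5 (for-cause on #25, #5, #5, #23, #4 don't count).
Remaining: (8 − 6) + (8 − 5) = 5.

5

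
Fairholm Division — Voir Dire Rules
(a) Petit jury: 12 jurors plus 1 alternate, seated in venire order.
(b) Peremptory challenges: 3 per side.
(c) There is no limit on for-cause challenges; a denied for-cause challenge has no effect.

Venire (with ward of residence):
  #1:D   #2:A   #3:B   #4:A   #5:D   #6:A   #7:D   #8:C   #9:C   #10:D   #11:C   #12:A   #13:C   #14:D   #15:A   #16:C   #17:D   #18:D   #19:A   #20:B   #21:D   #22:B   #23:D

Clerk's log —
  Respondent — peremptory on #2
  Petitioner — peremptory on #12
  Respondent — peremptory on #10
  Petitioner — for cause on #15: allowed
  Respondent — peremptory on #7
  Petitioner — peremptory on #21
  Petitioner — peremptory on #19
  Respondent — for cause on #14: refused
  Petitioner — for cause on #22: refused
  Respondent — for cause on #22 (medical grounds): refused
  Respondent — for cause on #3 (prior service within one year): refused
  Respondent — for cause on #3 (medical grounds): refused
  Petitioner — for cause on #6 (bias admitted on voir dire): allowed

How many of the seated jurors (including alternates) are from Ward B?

2

Removed: #2, #6, #7, #10, #12, #15, #19, #21.
Seated (13 incl. alternates): #1, #3, #4, #5, #8, #9, #11, #13, #14, #16, #17, #18, #20.
Of those, in Ward B: #3, #20 → 2.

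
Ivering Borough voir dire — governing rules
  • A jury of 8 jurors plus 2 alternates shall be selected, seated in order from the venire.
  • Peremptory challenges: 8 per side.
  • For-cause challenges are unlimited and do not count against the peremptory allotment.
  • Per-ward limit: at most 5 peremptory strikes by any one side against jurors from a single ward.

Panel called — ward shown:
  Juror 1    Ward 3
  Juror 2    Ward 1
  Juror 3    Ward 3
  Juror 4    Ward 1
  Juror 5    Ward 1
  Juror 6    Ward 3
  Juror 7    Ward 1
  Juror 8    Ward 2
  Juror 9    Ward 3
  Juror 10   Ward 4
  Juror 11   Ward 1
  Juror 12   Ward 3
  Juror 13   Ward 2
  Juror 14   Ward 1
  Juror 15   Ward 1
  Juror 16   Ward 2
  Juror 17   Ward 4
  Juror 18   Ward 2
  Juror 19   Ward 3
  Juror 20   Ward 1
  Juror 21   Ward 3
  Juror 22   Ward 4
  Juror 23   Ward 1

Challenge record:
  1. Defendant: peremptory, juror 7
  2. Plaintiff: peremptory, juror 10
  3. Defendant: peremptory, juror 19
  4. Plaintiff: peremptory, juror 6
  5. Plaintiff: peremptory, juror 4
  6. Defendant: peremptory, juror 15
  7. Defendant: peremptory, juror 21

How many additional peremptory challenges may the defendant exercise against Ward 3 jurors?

Defendant peremptories so far: #7, #19, #15, #21 — 4 of 8 used, 4 left overall.
Against Ward 3: #19, #21 — 2 used; per-ward cap 5 leaves 3.
Binding limit: min(4, 3) = 3.

3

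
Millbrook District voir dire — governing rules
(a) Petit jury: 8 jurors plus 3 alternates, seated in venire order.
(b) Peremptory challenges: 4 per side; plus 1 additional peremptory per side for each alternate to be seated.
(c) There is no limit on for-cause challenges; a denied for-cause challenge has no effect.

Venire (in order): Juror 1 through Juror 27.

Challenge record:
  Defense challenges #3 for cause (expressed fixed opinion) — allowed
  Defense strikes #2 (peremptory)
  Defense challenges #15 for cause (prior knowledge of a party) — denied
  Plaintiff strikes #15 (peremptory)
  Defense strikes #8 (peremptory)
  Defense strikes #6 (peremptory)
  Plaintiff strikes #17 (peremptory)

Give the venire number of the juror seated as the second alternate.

14

Removed: #2, #3, #6, #8, #15, #17.
Filling seats in venire order through position 10: #1, #4, #5, #7, #9, #10, #11, #12, #13, #14.
So alternate 2 is #14.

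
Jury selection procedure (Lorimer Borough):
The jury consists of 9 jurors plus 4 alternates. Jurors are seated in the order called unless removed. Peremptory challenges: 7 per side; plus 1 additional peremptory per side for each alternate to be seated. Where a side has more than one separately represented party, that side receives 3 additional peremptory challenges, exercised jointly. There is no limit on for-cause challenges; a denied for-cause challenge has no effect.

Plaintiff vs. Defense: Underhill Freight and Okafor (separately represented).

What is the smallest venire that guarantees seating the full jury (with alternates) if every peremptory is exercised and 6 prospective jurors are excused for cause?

Seats to fill: 9 + 4 alternates = 13.
Peremptories — Plaintiff: 7 + 1×4 = 11; Defense: 7 + 1×4 + 3 = 14; total 25.
For-cause removals: 6.
Minimum venire: 13 + 25 + 6 = 44.

44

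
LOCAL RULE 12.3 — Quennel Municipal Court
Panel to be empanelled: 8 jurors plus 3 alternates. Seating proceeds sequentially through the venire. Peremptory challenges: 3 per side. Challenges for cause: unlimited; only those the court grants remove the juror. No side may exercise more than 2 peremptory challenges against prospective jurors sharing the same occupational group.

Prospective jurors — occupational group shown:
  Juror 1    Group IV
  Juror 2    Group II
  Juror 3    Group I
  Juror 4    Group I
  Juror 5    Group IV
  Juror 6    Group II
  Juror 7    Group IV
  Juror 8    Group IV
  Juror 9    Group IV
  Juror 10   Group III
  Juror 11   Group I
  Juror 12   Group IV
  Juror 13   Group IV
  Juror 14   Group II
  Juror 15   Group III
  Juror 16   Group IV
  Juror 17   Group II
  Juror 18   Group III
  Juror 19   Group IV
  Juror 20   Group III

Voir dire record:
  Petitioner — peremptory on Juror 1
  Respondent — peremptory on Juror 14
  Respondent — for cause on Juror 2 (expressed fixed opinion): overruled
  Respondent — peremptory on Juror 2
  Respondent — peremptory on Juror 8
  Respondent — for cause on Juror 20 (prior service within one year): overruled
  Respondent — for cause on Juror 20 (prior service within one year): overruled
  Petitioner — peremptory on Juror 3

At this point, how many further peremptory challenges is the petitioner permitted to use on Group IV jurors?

1

Petitioner peremptories so far: #1, #3 — 2 of 3 used, 1 left overall.
Against Group IV: #1 — 1 used; per-group cap 2 leaves 1.
Binding limit: min(1, 1) = 1.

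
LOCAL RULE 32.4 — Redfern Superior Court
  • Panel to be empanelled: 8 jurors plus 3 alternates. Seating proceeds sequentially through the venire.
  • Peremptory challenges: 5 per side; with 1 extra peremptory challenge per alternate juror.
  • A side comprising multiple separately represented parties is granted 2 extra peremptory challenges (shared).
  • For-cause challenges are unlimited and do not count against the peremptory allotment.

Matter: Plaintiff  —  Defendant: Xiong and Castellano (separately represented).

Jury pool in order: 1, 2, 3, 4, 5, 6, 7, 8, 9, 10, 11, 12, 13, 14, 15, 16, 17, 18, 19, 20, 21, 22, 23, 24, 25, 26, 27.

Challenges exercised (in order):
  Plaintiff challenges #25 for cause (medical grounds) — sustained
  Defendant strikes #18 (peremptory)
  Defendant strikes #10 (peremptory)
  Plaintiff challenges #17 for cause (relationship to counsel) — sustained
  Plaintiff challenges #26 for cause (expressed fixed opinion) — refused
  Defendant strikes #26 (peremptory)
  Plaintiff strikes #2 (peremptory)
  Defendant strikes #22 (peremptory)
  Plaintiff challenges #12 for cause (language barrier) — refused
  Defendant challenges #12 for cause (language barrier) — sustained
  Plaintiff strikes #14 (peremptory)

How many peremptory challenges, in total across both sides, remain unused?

12

Plaintiff allotment: 5 base + 1 × 3 alternates = 8. Defendant allotment: 5 base + 1 × 3 alternates + 2 multi-party = 10.
Plaintiff peremptories used: #2, #14 — 2 (for-cause on #25, #17, #26, #12 don't count).
Defendant peremptories used: #18, #10, #26, #22 — 4 (the for-cause on #12 doesn't count).
Remaining: (8 − 2) + (10 − 4) = 12.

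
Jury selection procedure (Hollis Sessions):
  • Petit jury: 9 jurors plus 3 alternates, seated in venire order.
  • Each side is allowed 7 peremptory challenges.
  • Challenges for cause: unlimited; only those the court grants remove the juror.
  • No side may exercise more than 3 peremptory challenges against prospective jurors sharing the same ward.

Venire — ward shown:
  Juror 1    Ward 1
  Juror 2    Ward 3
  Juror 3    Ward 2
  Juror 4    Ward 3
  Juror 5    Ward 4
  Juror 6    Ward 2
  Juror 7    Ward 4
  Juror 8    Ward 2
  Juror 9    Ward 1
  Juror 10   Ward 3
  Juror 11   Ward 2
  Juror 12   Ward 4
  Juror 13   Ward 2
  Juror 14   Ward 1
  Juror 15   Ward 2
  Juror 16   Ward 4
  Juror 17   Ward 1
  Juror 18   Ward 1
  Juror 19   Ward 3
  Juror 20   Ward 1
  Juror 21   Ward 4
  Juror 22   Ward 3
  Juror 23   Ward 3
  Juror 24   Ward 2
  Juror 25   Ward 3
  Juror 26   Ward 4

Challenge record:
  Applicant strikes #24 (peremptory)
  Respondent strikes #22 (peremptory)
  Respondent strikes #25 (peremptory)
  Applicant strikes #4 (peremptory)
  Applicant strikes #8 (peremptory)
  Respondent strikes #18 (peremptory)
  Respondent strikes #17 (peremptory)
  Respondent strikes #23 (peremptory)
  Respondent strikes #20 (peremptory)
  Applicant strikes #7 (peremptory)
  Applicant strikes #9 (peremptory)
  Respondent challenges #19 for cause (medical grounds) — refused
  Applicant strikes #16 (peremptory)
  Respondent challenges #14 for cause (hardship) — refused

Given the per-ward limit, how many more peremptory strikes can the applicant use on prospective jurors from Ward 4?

1

Applicant peremptories so far: #24, #4, #8, #7, #9, #16 — 6 of 7 used, 1 left overall.
Against Ward 4: #7, #16 — 2 used; per-ward cap 3 leaves 1.
Binding limit: min(1, 1) = 1.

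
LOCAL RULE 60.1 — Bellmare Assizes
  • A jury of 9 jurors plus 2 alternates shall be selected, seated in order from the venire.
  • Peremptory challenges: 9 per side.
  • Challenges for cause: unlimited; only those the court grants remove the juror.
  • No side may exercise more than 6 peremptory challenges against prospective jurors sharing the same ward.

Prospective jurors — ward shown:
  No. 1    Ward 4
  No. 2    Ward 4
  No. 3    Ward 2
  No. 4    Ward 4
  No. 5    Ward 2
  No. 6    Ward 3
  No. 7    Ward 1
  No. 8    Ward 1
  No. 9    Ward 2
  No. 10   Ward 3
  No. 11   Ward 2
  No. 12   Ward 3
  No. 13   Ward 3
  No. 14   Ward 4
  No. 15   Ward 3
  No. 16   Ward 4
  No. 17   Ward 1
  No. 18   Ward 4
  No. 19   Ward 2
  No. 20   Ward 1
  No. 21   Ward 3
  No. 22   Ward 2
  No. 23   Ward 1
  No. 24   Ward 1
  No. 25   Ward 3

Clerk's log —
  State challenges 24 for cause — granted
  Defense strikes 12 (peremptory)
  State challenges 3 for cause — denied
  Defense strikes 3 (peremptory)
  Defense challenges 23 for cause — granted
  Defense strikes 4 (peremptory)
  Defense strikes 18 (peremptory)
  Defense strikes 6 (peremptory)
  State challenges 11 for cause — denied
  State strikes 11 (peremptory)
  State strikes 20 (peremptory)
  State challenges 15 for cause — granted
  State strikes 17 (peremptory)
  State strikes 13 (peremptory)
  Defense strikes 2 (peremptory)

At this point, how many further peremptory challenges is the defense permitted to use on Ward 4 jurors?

3

Defense peremptories so far: #12, #3, #4, #18, #6, #2 — 6 of 9 used, 3 left overall.
Against Ward 4: #4, #18, #2 — 3 used; per-ward cap 6 leaves 3.
Binding limit: min(3, 3) = 3.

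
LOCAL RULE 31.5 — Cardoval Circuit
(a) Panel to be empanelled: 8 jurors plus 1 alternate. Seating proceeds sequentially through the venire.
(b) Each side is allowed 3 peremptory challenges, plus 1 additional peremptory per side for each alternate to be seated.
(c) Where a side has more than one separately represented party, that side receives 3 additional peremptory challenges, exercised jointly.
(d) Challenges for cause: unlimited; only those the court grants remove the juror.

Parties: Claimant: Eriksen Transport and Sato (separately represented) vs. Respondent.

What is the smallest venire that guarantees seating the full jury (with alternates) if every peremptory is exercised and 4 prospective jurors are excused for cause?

Seats to fill: 8 + 1 alternates = 9.
Peremptories — Claimant: 3 + 1×1 + 3 = 7; Respondent: 3 + 1×1 = 4; total 11.
For-cause removals: 4.
Minimum venire: 9 + 11 + 4 = 24.

24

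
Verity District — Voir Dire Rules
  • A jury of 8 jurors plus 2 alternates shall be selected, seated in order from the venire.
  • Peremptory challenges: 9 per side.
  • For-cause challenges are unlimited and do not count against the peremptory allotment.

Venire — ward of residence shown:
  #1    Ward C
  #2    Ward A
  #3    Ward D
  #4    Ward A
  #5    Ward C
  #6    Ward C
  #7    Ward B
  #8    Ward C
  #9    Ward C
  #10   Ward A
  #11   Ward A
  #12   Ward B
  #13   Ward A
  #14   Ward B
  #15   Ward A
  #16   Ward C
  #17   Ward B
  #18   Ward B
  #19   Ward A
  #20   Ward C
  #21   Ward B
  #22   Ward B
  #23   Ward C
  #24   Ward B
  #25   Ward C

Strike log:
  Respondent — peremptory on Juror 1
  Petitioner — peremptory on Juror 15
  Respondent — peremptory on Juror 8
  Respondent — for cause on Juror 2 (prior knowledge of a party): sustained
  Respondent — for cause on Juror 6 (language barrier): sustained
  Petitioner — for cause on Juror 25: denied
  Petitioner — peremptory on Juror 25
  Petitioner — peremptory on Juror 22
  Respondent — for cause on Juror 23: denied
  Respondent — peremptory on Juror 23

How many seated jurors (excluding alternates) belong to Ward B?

2

Removed: #1, #2, #6, #8, #15, #22, #23, #25.
Seated jurors 1–8: #3, #4, #5, #7, #9, #10, #11, #12 (alternates #13, #14 not counted).
Of those, in Ward B: #7, #12 → 2.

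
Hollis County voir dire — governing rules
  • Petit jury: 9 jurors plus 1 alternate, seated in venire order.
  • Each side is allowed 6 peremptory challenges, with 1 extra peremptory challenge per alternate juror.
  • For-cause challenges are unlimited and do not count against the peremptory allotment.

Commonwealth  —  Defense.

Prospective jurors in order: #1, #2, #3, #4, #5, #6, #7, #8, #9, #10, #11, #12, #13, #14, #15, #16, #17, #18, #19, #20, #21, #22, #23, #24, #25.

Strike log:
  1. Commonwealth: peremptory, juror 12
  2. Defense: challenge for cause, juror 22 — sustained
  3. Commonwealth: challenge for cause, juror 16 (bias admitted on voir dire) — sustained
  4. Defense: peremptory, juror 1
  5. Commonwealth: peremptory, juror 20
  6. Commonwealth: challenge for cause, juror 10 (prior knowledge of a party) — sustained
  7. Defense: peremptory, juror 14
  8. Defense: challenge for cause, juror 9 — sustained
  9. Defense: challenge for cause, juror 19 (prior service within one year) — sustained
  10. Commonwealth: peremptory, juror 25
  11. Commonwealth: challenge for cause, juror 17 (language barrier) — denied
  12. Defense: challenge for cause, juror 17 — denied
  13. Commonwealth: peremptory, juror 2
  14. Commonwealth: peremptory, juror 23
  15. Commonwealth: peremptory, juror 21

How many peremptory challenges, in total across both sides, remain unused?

Commonwealth allotment: 6 base + 1 × 1 alternate = 7. Defense allotment: 6 base + 1 × 1 alternate = 7.
Commonwealth peremptories used: #12, #20, #25, #2, #23, #21 — 6 (for-cause on #16, #10, #17 don't count).
Defense peremptories used: #1, #14 — 2 (for-cause on #22, #9, #19, #17 don't count).
Remaining: (7 − 6) + (7 − 2) = 6.

6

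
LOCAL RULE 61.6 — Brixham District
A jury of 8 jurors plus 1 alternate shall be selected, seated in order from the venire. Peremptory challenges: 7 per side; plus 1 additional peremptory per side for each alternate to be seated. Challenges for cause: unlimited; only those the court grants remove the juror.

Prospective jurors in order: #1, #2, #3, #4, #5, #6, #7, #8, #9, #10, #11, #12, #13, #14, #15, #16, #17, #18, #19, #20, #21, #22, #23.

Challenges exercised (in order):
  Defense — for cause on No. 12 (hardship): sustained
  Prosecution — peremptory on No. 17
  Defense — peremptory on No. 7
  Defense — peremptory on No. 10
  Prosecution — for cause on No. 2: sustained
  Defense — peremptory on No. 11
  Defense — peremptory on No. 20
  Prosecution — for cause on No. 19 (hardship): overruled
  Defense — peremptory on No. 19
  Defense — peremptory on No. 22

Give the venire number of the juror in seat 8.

13

Removed: #2, #7, #10, #11, #12, #17, #19, #20, #22.
Seating in order: seats 1–8 → #1, #3, #4, #5, #6, #8, #9, #13; alternates → #14.
So seat 8 is #13.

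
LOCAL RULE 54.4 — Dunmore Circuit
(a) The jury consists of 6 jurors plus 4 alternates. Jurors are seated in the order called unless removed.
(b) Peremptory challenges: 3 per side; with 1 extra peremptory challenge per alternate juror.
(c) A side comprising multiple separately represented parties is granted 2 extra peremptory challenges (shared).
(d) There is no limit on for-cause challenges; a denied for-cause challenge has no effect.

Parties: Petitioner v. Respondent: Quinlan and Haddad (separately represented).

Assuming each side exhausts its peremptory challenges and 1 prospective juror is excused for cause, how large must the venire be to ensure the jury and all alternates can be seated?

27

Seats to fill: 6 + 4 alternates = 10.
Peremptories — Petitioner: 3 + 1×4 = 7; Respondent: 3 + 1×4 + 2 = 9; total 16.
For-cause removals: 1.
Minimum venire: 10 + 16 + 1 = 27.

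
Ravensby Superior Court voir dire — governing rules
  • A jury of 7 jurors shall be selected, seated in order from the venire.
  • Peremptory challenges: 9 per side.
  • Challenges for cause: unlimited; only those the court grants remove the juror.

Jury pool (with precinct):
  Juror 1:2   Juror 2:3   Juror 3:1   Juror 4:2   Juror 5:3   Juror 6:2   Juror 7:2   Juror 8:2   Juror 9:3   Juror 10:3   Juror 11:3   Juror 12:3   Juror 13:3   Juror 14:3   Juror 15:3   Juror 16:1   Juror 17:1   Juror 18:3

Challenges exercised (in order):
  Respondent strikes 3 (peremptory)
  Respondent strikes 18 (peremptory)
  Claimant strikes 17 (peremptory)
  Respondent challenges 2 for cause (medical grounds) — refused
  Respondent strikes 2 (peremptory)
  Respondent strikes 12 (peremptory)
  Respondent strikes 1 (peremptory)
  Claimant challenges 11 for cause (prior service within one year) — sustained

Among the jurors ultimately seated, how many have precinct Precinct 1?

0

Removed: #1, #2, #3, #11, #12, #17, #18.
Seated jurors 1–7: #4, #5, #6, #7, #8, #9, #10.
None of those are in Precinct 1 → 0.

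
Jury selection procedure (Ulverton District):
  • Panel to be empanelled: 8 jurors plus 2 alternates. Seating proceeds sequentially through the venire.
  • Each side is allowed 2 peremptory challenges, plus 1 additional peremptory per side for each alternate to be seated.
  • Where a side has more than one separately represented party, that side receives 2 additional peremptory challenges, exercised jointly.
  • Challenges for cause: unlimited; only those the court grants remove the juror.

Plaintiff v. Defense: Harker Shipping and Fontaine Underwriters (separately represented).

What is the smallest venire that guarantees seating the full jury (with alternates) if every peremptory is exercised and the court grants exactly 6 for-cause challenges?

26

Seats to fill: 8 + 2 alternates = 10.
Peremptories — Plaintiff: 2 + 1×2 = 4; Defense: 2 + 1×2 + 2 = 6; total 10.
For-cause removals: 6.
Minimum venire: 10 + 10 + 6 = 26.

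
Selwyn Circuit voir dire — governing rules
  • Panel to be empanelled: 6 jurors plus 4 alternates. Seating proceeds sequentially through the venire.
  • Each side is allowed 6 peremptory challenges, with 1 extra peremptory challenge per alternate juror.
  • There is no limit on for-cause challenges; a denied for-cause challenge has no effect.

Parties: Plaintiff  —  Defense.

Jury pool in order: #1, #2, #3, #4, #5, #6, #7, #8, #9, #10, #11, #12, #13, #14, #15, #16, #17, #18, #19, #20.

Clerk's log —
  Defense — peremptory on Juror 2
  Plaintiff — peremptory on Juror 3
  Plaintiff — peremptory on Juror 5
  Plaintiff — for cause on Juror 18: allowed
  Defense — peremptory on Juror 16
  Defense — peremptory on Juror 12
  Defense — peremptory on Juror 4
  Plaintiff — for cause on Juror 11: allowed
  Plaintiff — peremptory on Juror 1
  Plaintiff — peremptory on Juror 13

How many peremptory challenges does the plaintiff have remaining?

Plaintiff allotment: 6 base + 1 × 4 alternates = 10.
Plaintiff peremptories used: #3, #5, #1, #13 — 4 (for-cause on #18, #11 don't count).
Remaining: 10 − 4 = 6.

6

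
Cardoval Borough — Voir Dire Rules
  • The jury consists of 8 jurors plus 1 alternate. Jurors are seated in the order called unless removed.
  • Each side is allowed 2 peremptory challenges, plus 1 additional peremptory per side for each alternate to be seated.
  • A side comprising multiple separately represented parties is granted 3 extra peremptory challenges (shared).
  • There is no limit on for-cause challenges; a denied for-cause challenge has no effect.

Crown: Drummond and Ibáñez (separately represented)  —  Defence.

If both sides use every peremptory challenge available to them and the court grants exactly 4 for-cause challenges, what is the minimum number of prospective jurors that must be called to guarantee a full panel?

Seats to fill: 8 + 1 alternates = 9.
Peremptories — Crown: 2 + 1×1 + 3 = 6; Defence: 2 + 1×1 = 3; total 9.
For-cause removals: 4.
Minimum venire: 9 + 9 + 4 = 22.

22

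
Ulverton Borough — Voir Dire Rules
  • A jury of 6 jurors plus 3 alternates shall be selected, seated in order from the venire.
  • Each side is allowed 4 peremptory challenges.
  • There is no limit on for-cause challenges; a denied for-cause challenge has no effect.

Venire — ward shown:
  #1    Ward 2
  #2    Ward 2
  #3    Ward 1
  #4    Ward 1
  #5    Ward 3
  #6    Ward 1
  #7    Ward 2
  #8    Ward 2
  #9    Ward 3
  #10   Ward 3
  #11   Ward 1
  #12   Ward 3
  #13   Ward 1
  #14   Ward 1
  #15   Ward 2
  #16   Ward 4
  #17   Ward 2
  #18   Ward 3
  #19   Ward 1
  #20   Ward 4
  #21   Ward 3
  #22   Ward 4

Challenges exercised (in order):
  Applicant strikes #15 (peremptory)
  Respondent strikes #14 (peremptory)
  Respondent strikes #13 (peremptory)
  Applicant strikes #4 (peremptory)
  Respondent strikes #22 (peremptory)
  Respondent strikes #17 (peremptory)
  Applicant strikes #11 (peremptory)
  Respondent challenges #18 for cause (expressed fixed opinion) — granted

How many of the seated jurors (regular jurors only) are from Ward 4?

Removed: #4, #11, #13, #14, #15, #17, #18, #22.
Seated jurors 1–6: #1, #2, #3, #5, #6, #7 (alternates #8, #9, #10 not counted).
None of those are in Ward 4 → 0.

0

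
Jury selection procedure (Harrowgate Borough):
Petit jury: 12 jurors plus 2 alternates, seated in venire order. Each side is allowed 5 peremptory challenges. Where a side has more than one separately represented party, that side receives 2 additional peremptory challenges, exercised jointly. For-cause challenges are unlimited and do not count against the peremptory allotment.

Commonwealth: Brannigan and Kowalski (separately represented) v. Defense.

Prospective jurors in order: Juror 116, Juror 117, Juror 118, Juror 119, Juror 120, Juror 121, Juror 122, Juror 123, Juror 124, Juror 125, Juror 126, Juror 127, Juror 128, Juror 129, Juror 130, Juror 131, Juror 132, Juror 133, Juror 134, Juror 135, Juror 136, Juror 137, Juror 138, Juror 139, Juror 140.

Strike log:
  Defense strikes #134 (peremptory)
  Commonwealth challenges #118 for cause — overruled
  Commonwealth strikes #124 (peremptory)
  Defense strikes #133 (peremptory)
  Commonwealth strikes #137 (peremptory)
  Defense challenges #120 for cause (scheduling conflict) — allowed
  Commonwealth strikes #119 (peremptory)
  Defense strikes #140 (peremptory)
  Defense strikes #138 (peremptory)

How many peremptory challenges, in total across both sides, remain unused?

Commonwealth allotment: 5 base + 2 multi-party = 7. Defense allotment: 5.
Commonwealth peremptories used: #124, #137, #119 — 3 (the for-cause on #118 doesn't count).
Defense peremptories used: #134, #133, #140, #138 — 4 (the for-cause on #120 doesn't count).
Remaining: (7 − 3) + (5 − 4) = 5.

5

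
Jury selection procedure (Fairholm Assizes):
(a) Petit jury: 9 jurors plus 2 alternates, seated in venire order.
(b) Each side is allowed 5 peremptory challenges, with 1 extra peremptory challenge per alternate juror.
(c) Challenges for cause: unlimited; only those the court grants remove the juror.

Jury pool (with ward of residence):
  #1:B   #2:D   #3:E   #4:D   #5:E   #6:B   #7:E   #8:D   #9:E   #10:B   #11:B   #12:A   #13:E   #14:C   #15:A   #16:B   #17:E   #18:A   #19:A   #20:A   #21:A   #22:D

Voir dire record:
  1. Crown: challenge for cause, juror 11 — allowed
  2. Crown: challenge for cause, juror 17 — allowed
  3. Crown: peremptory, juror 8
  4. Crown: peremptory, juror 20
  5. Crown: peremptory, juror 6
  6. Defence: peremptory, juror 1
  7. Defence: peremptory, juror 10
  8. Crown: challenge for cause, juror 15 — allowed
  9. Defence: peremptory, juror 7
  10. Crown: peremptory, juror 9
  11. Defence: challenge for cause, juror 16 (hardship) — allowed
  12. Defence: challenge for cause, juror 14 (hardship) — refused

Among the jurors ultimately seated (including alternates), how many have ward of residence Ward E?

3

Removed: #1, #6, #7, #8, #9, #10, #11, #15, #16, #17, #20.
Seated (11 incl. alternates): #2, #3, #4, #5, #12, #13, #14, #18, #19, #21, #22.
Of those, in Ward E: #3, #5, #13 → 3.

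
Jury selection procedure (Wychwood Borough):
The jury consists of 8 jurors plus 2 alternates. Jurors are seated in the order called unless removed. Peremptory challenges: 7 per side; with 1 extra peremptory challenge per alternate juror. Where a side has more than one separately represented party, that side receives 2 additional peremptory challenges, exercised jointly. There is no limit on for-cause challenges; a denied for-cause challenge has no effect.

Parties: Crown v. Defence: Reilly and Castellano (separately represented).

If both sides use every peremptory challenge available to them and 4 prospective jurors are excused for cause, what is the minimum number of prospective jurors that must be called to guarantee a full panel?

Seats to fill: 8 + 2 alternates = 10.
Peremptories — Crown: 7 + 1×2 = 9; Defence: 7 + 1×2 + 2 = 11; total 20.
For-cause removals: 4.
Minimum venire: 10 + 20 + 4 = 34.

34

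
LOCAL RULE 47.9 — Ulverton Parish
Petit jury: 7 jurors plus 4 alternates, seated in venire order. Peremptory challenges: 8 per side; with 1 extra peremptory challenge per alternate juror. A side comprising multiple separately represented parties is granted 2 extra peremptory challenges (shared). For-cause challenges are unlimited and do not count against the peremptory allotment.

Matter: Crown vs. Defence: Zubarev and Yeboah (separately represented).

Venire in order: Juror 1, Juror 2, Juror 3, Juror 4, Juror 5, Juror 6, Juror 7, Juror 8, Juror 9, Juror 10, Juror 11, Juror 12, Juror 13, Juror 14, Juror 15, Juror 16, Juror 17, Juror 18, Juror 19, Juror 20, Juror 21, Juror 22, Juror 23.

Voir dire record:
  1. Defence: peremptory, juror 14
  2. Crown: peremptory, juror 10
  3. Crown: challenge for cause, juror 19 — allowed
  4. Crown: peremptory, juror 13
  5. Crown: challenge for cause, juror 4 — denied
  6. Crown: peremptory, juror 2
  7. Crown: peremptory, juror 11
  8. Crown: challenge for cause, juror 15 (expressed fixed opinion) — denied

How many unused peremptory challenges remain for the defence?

13

Defence allotment: 8 base + 1 × 4 alternates + 2 multi-party = 14.
Defence peremptories used: #14 — 1.
Remaining: 14 − 1 = 13.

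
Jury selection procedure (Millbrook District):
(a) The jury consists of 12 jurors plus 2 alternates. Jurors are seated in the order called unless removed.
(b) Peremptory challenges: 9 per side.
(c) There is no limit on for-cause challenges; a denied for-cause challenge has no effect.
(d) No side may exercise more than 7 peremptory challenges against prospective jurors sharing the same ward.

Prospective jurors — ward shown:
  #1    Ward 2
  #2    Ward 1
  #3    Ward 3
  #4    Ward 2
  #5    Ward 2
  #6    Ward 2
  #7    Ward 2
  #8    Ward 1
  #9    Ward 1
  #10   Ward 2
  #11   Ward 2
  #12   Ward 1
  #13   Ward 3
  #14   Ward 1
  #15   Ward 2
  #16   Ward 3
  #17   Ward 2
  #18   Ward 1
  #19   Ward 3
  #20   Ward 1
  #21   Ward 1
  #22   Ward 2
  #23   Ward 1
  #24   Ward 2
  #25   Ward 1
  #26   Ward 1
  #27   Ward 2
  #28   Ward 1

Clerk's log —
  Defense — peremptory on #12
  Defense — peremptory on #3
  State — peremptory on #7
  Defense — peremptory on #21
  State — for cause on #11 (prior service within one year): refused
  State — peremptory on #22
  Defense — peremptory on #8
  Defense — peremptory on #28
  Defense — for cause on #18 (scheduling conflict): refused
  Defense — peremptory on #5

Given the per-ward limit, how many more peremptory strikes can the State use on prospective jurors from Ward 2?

5

State peremptories so far: #7, #22 — 2 of 9 used, 7 left overall.
Against Ward 2: #7, #22 — 2 used; per-ward cap 7 leaves 5.
Binding limit: min(7, 5) = 5.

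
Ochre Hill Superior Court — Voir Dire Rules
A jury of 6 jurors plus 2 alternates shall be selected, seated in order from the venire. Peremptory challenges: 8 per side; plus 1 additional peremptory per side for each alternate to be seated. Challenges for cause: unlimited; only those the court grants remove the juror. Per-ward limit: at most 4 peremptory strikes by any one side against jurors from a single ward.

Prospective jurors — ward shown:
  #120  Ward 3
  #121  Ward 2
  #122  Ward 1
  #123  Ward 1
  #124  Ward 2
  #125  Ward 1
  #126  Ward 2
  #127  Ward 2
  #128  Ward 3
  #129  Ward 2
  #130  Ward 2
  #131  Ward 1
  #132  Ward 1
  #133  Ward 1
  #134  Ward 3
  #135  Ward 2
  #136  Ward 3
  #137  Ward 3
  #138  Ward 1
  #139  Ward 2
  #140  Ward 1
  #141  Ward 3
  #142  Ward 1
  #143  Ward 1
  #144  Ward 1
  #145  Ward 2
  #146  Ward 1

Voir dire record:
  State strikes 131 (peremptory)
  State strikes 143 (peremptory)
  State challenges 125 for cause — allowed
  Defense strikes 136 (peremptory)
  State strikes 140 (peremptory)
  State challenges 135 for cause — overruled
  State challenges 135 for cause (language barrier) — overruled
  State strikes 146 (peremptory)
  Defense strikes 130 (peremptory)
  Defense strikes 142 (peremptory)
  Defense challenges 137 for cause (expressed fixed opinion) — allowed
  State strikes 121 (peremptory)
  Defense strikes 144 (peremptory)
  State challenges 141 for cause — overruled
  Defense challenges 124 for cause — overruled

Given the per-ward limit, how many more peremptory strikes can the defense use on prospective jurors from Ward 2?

Defense peremptories so far: #136, #130, #142, #144 — 4 of 10 used, 6 left overall.
Against Ward 2: #130 — 1 used; per-ward cap 4 leaves 3.
Binding limit: min(6, 3) = 3.

3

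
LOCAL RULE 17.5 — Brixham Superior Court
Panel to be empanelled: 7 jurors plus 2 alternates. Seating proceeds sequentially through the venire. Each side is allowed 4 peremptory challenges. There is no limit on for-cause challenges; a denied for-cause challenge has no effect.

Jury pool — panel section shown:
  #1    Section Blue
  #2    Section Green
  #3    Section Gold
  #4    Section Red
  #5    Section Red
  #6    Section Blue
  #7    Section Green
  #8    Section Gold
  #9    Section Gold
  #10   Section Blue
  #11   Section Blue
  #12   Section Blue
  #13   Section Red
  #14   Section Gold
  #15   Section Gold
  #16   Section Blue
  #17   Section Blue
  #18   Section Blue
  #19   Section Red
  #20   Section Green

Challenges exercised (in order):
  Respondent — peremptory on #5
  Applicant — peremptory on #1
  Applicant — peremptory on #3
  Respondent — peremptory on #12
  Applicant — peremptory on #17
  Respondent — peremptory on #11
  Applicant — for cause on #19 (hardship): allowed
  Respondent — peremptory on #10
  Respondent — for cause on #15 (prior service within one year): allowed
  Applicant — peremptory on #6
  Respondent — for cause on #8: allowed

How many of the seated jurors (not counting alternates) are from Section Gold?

Removed: #1, #3, #5, #6, #8, #10, #11, #12, #15, #17, #19.
Seated jurors 1–7: #2, #4, #7, #9, #13, #14, #16 (alternates #18, #20 not counted).
Of those, in Section Gold: #9, #14 → 2.

2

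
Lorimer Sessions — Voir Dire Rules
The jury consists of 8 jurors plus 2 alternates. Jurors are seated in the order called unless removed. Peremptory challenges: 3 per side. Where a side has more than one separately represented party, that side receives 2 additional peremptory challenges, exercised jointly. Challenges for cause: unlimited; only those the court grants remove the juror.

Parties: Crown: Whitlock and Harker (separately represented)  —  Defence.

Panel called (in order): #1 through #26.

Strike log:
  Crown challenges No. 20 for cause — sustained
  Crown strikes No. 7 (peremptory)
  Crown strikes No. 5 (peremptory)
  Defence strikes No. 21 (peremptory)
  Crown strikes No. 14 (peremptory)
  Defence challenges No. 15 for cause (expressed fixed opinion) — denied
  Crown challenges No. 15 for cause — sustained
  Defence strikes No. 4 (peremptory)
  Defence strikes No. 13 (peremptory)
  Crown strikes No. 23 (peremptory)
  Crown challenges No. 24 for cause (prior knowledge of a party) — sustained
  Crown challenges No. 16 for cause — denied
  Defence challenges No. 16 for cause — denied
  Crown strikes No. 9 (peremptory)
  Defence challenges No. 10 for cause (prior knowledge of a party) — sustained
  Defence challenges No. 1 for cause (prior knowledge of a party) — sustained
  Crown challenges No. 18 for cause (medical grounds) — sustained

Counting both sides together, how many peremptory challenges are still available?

Crown allotment: 3 base + 2 multi-party = 5. Defence allotment: 3.
Crown peremptories used: #7, #5, #14, #23, #9 — 5 (for-cause on #20, #15, #24, #16, #18 don't count).
Defence peremptories used: #21, #4, #13 — 3 (for-cause on #15, #16, #10, #1 don't count).
Remaining: (5 − 5) + (3 − 3) = 0.

0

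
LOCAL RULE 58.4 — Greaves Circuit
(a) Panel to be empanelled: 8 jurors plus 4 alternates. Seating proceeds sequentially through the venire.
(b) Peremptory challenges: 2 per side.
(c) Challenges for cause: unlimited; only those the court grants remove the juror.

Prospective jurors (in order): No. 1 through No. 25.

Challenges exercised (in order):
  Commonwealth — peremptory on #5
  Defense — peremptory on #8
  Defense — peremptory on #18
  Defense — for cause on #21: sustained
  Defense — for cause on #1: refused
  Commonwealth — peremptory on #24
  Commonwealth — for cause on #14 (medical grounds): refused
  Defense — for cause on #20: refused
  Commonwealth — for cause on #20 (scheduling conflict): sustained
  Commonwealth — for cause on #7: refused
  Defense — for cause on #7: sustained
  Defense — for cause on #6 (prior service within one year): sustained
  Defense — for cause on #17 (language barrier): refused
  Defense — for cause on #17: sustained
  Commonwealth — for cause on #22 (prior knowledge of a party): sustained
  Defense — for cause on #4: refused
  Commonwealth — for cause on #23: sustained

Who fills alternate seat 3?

15

Removed: #5, #6, #7, #8, #17, #18, #20, #21, #22, #23, #24. (#1, #4, #14 stay — for-cause denied.)
Seating in order: seats 1–8 → #1, #2, #3, #4, #9, #10, #11, #12; alternates → #13, #14, #15, #16.
So alternate 3 is #15.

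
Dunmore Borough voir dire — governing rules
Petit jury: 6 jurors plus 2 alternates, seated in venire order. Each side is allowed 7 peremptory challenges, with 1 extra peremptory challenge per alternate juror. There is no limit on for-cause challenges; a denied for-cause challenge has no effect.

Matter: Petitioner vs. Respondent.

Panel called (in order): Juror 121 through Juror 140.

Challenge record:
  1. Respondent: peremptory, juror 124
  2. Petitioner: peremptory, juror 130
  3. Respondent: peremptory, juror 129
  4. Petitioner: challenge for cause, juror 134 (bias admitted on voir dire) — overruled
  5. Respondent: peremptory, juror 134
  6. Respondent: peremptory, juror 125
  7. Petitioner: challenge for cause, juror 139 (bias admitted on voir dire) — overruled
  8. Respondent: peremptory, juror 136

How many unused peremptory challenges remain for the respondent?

Respondent allotment: 7 base + 1 × 2 alternates = 9.
Respondent peremptories used: #124, #129, #134, #125, #136 — 5.
Remaining: 9 − 5 = 4.

4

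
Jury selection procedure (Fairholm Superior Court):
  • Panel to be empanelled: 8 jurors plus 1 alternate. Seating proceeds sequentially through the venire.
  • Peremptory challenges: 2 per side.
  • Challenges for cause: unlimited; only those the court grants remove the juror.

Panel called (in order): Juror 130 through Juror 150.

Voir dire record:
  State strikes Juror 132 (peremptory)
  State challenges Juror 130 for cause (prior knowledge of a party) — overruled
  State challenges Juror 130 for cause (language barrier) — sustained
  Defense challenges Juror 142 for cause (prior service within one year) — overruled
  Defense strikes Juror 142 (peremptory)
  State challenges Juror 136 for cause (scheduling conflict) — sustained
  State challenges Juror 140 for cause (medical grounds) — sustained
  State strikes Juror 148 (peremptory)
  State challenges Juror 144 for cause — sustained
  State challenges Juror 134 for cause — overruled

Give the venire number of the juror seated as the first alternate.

Removed: #130, #132, #136, #140, #142, #144, #148. (#134 stays — for-cause denied.)
Seating in order: seats 1–8 → #131, #133, #134, #135, #137, #138, #139, #141; alternates → #143.
So alternate 1 is #143.

143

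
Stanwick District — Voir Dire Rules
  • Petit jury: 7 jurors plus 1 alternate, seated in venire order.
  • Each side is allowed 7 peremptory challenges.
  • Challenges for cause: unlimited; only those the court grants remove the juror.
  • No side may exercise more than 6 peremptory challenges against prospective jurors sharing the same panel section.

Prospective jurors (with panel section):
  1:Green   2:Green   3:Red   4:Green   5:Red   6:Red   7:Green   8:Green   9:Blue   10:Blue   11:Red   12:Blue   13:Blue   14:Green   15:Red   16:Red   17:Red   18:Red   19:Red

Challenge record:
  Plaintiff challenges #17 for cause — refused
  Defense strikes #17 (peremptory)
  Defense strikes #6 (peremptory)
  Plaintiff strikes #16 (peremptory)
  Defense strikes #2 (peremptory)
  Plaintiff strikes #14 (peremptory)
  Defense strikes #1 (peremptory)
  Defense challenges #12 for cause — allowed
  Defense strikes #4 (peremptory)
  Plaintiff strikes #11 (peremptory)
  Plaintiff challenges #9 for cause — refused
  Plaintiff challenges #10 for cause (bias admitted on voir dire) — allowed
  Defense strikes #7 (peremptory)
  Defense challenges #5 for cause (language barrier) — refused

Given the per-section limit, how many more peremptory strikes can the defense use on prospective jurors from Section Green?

1

Defense peremptories so far: #17, #6, #2, #1, #4, #7 — 6 of 7 used, 1 left overall.
Against Section Green: #2, #1, #4, #7 — 4 used; per-section cap 6 leaves 2.
Binding limit: min(1, 2) = 1.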